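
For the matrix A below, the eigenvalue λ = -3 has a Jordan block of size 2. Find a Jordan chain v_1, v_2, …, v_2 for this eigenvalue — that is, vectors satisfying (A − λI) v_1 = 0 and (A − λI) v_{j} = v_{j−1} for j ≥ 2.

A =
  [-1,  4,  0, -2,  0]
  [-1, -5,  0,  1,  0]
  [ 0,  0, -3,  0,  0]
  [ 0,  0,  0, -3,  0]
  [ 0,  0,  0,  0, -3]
A Jordan chain for λ = -3 of length 2:
v_1 = (2, -1, 0, 0, 0)ᵀ
v_2 = (1, 0, 0, 0, 0)ᵀ

Let N = A − (-3)·I. We want v_2 with N^2 v_2 = 0 but N^1 v_2 ≠ 0; then v_{j-1} := N · v_j for j = 2, …, 2.

Pick v_2 = (1, 0, 0, 0, 0)ᵀ.
Then v_1 = N · v_2 = (2, -1, 0, 0, 0)ᵀ.

Sanity check: (A − (-3)·I) v_1 = (0, 0, 0, 0, 0)ᵀ = 0. ✓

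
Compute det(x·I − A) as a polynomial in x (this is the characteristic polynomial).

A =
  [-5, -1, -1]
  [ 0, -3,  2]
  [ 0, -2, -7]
x^3 + 15*x^2 + 75*x + 125

Expanding det(x·I − A) (e.g. by cofactor expansion or by noting that A is similar to its Jordan form J, which has the same characteristic polynomial as A) gives
  χ_A(x) = x^3 + 15*x^2 + 75*x + 125
which factors as (x + 5)^3. The eigenvalues (with algebraic multiplicities) are λ = -5 with multiplicity 3.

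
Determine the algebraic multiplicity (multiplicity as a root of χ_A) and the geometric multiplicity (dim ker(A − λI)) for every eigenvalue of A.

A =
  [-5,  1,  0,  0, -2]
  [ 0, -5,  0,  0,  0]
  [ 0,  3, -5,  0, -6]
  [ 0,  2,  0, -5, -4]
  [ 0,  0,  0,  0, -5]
λ = -5: alg = 5, geom = 4

Step 1 — factor the characteristic polynomial to read off the algebraic multiplicities:
  χ_A(x) = (x + 5)^5

Step 2 — compute geometric multiplicities via the rank-nullity identity g(λ) = n − rank(A − λI):
  rank(A − (-5)·I) = 1, so dim ker(A − (-5)·I) = n − 1 = 4

Summary:
  λ = -5: algebraic multiplicity = 5, geometric multiplicity = 4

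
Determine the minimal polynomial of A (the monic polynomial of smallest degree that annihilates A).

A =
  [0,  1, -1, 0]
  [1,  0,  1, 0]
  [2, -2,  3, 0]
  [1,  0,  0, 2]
x^3 - 4*x^2 + 5*x - 2

The characteristic polynomial is χ_A(x) = (x - 2)*(x - 1)^3, so the eigenvalues are known. The minimal polynomial is
  m_A(x) = Π_λ (x − λ)^{k_λ}
where k_λ is the size of the *largest* Jordan block for λ (equivalently, the smallest k with (A − λI)^k v = 0 for every generalised eigenvector v of λ).

  λ = 1: largest Jordan block has size 2, contributing (x − 1)^2
  λ = 2: largest Jordan block has size 1, contributing (x − 2)

So m_A(x) = (x - 2)*(x - 1)^2 = x^3 - 4*x^2 + 5*x - 2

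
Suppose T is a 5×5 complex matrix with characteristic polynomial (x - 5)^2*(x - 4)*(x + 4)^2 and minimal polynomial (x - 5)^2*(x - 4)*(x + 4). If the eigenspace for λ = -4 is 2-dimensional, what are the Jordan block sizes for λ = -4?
Block sizes for λ = -4: [1, 1]

Step 1 — from the characteristic polynomial, algebraic multiplicity of λ = -4 is 2. From dim ker(T − (-4)·I) = 2, there are exactly 2 Jordan blocks for λ = -4.
Step 2 — from the minimal polynomial, the factor (x + 4) tells us the largest block for λ = -4 has size 1.
Step 3 — with total size 2, 2 blocks, and largest block 1, the block sizes (in nonincreasing order) are [1, 1].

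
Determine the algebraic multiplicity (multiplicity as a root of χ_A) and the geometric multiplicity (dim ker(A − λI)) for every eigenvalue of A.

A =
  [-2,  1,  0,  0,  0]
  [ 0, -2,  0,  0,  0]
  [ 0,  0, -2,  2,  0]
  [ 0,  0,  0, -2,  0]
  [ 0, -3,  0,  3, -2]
λ = -2: alg = 5, geom = 3

Step 1 — factor the characteristic polynomial to read off the algebraic multiplicities:
  χ_A(x) = (x + 2)^5

Step 2 — compute geometric multiplicities via the rank-nullity identity g(λ) = n − rank(A − λI):
  rank(A − (-2)·I) = 2, so dim ker(A − (-2)·I) = n − 2 = 3

Summary:
  λ = -2: algebraic multiplicity = 5, geometric multiplicity = 3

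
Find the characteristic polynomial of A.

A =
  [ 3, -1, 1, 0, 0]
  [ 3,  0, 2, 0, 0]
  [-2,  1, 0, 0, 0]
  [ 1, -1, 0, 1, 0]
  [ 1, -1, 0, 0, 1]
x^5 - 5*x^4 + 10*x^3 - 10*x^2 + 5*x - 1

Expanding det(x·I − A) (e.g. by cofactor expansion or by noting that A is similar to its Jordan form J, which has the same characteristic polynomial as A) gives
  χ_A(x) = x^5 - 5*x^4 + 10*x^3 - 10*x^2 + 5*x - 1
which factors as (x - 1)^5. The eigenvalues (with algebraic multiplicities) are λ = 1 with multiplicity 5.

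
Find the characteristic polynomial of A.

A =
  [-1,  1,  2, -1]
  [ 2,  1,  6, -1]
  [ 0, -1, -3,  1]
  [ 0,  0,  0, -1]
x^4 + 4*x^3 + 6*x^2 + 4*x + 1

Expanding det(x·I − A) (e.g. by cofactor expansion or by noting that A is similar to its Jordan form J, which has the same characteristic polynomial as A) gives
  χ_A(x) = x^4 + 4*x^3 + 6*x^2 + 4*x + 1
which factors as (x + 1)^4. The eigenvalues (with algebraic multiplicities) are λ = -1 with multiplicity 4.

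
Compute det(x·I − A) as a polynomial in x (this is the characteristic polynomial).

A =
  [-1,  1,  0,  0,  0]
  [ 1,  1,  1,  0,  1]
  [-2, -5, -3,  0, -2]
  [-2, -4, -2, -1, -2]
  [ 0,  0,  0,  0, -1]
x^5 + 5*x^4 + 10*x^3 + 10*x^2 + 5*x + 1

Expanding det(x·I − A) (e.g. by cofactor expansion or by noting that A is similar to its Jordan form J, which has the same characteristic polynomial as A) gives
  χ_A(x) = x^5 + 5*x^4 + 10*x^3 + 10*x^2 + 5*x + 1
which factors as (x + 1)^5. The eigenvalues (with algebraic multiplicities) are λ = -1 with multiplicity 5.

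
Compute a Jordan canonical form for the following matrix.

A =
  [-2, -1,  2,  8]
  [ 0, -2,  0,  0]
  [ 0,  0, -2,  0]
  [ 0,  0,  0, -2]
J_2(-2) ⊕ J_1(-2) ⊕ J_1(-2)

The characteristic polynomial is
  det(x·I − A) = x^4 + 8*x^3 + 24*x^2 + 32*x + 16 = (x + 2)^4

Eigenvalues and multiplicities (the geometric multiplicity of λ is n − rank(A − λI), which equals the number of Jordan blocks for λ):
  λ = -2: algebraic multiplicity = 4, geometric multiplicity = 3

Determining the block sizes for each eigenvalue:
  λ = -2: 3 blocks summing to 4 forces exactly one block of size 2 and the rest size 1 → block sizes [2, 1, 1]

Assembling the blocks gives a Jordan form
J =
  [-2,  1,  0,  0]
  [ 0, -2,  0,  0]
  [ 0,  0, -2,  0]
  [ 0,  0,  0, -2]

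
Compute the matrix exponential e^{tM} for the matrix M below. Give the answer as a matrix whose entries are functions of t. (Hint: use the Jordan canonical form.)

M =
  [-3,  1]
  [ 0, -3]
e^{tM} =
  [exp(-3*t), t*exp(-3*t)]
  [0, exp(-3*t)]

Strategy: write M = P · J · P⁻¹ where J is a Jordan canonical form, so e^{tM} = P · e^{tJ} · P⁻¹, and e^{tJ} can be computed block-by-block.

M has Jordan form
J =
  [-3,  1]
  [ 0, -3]
(up to reordering of blocks).

Per-block formulas:
  For a 2×2 Jordan block J_2(-3): exp(t · J_2(-3)) = e^(-3t)·(I + t·N), where N is the 2×2 nilpotent shift.

After assembling e^{tJ} and conjugating by P, we get:

e^{tM} =
  [exp(-3*t), t*exp(-3*t)]
  [0, exp(-3*t)]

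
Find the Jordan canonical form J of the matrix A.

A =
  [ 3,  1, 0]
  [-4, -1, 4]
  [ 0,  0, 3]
J_2(1) ⊕ J_1(3)

The characteristic polynomial is
  det(x·I − A) = x^3 - 5*x^2 + 7*x - 3 = (x - 3)*(x - 1)^2

Eigenvalues and multiplicities (the geometric multiplicity of λ is n − rank(A − λI), which equals the number of Jordan blocks for λ):
  λ = 1: algebraic multiplicity = 2, geometric multiplicity = 1
  λ = 3: algebraic multiplicity = 1, geometric multiplicity = 1

Determining the block sizes for each eigenvalue:
  λ = 1: one block (gm = 1), so the single block has size am = 2 → block sizes [2]
  λ = 3: one block (gm = 1), so the single block has size am = 1 → block sizes [1]

Assembling the blocks gives a Jordan form
J =
  [1, 1, 0]
  [0, 1, 0]
  [0, 0, 3]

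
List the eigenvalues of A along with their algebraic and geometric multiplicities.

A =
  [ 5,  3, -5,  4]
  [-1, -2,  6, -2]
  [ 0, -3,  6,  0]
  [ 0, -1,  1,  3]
λ = 3: alg = 4, geom = 2

Step 1 — factor the characteristic polynomial to read off the algebraic multiplicities:
  χ_A(x) = (x - 3)^4

Step 2 — compute geometric multiplicities via the rank-nullity identity g(λ) = n − rank(A − λI):
  rank(A − (3)·I) = 2, so dim ker(A − (3)·I) = n − 2 = 2

Summary:
  λ = 3: algebraic multiplicity = 4, geometric multiplicity = 2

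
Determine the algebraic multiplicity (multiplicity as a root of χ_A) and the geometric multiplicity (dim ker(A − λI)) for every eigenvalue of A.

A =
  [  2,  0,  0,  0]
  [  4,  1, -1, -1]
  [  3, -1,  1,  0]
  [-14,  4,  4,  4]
λ = 2: alg = 4, geom = 2

Step 1 — factor the characteristic polynomial to read off the algebraic multiplicities:
  χ_A(x) = (x - 2)^4

Step 2 — compute geometric multiplicities via the rank-nullity identity g(λ) = n − rank(A − λI):
  rank(A − (2)·I) = 2, so dim ker(A − (2)·I) = n − 2 = 2

Summary:
  λ = 2: algebraic multiplicity = 4, geometric multiplicity = 2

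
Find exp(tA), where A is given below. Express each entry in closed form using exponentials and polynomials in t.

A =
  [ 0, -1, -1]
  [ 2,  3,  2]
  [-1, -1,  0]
e^{tA} =
  [-t*exp(t) + exp(t), -t*exp(t), -t*exp(t)]
  [2*t*exp(t), 2*t*exp(t) + exp(t), 2*t*exp(t)]
  [-t*exp(t), -t*exp(t), -t*exp(t) + exp(t)]

Strategy: write A = P · J · P⁻¹ where J is a Jordan canonical form, so e^{tA} = P · e^{tJ} · P⁻¹, and e^{tJ} can be computed block-by-block.

A has Jordan form
J =
  [1, 1, 0]
  [0, 1, 0]
  [0, 0, 1]
(up to reordering of blocks).

Per-block formulas:
  For a 2×2 Jordan block J_2(1): exp(t · J_2(1)) = e^(1t)·(I + t·N), where N is the 2×2 nilpotent shift.
  For a 1×1 block at λ = 1: exp(t · [1]) = [e^(1t)].

After assembling e^{tJ} and conjugating by P, we get:

e^{tA} =
  [-t*exp(t) + exp(t), -t*exp(t), -t*exp(t)]
  [2*t*exp(t), 2*t*exp(t) + exp(t), 2*t*exp(t)]
  [-t*exp(t), -t*exp(t), -t*exp(t) + exp(t)]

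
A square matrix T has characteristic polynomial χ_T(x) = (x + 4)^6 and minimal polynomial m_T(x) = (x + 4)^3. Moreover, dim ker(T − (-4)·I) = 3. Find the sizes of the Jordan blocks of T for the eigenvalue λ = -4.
Block sizes for λ = -4: [3, 2, 1]

Step 1 — from the characteristic polynomial, algebraic multiplicity of λ = -4 is 6. From dim ker(T − (-4)·I) = 3, there are exactly 3 Jordan blocks for λ = -4.
Step 2 — from the minimal polynomial, the factor (x + 4)^3 tells us the largest block for λ = -4 has size 3.
Step 3 — with total size 6, 3 blocks, and largest block 3, the block sizes (in nonincreasing order) are [3, 2, 1].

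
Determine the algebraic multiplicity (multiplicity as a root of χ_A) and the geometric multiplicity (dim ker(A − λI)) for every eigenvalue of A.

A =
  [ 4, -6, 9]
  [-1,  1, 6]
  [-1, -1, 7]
λ = 4: alg = 3, geom = 1

Step 1 — factor the characteristic polynomial to read off the algebraic multiplicities:
  χ_A(x) = (x - 4)^3

Step 2 — compute geometric multiplicities via the rank-nullity identity g(λ) = n − rank(A − λI):
  rank(A − (4)·I) = 2, so dim ker(A − (4)·I) = n − 2 = 1

Summary:
  λ = 4: algebraic multiplicity = 3, geometric multiplicity = 1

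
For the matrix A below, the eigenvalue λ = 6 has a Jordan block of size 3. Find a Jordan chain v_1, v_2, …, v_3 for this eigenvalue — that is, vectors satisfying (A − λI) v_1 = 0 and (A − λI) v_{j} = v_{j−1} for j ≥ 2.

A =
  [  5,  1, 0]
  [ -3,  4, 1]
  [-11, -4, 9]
A Jordan chain for λ = 6 of length 3:
v_1 = (-2, -2, -10)ᵀ
v_2 = (-1, -3, -11)ᵀ
v_3 = (1, 0, 0)ᵀ

Let N = A − (6)·I. We want v_3 with N^3 v_3 = 0 but N^2 v_3 ≠ 0; then v_{j-1} := N · v_j for j = 3, …, 2.

Pick v_3 = (1, 0, 0)ᵀ.
Then v_2 = N · v_3 = (-1, -3, -11)ᵀ.
Then v_1 = N · v_2 = (-2, -2, -10)ᵀ.

Sanity check: (A − (6)·I) v_1 = (0, 0, 0)ᵀ = 0. ✓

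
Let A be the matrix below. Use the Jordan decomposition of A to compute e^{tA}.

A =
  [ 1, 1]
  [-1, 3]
e^{tA} =
  [-t*exp(2*t) + exp(2*t), t*exp(2*t)]
  [-t*exp(2*t), t*exp(2*t) + exp(2*t)]

Strategy: write A = P · J · P⁻¹ where J is a Jordan canonical form, so e^{tA} = P · e^{tJ} · P⁻¹, and e^{tJ} can be computed block-by-block.

A has Jordan form
J =
  [2, 1]
  [0, 2]
(up to reordering of blocks).

Per-block formulas:
  For a 2×2 Jordan block J_2(2): exp(t · J_2(2)) = e^(2t)·(I + t·N), where N is the 2×2 nilpotent shift.

After assembling e^{tJ} and conjugating by P, we get:

e^{tA} =
  [-t*exp(2*t) + exp(2*t), t*exp(2*t)]
  [-t*exp(2*t), t*exp(2*t) + exp(2*t)]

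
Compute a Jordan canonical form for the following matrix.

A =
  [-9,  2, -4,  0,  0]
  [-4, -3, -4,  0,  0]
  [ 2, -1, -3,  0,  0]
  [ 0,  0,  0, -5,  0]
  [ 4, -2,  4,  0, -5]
J_2(-5) ⊕ J_1(-5) ⊕ J_1(-5) ⊕ J_1(-5)

The characteristic polynomial is
  det(x·I − A) = x^5 + 25*x^4 + 250*x^3 + 1250*x^2 + 3125*x + 3125 = (x + 5)^5

Eigenvalues and multiplicities (the geometric multiplicity of λ is n − rank(A − λI), which equals the number of Jordan blocks for λ):
  λ = -5: algebraic multiplicity = 5, geometric multiplicity = 4

Determining the block sizes for each eigenvalue:
  λ = -5: 4 blocks summing to 5 forces exactly one block of size 2 and the rest size 1 → block sizes [2, 1, 1, 1]

Assembling the blocks gives a Jordan form
J =
  [-5,  1,  0,  0,  0]
  [ 0, -5,  0,  0,  0]
  [ 0,  0, -5,  0,  0]
  [ 0,  0,  0, -5,  0]
  [ 0,  0,  0,  0, -5]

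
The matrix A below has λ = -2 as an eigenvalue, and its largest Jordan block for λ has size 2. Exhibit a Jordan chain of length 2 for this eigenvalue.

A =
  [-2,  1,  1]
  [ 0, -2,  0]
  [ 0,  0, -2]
A Jordan chain for λ = -2 of length 2:
v_1 = (1, 0, 0)ᵀ
v_2 = (0, 1, 0)ᵀ

Let N = A − (-2)·I. We want v_2 with N^2 v_2 = 0 but N^1 v_2 ≠ 0; then v_{j-1} := N · v_j for j = 2, …, 2.

Pick v_2 = (0, 1, 0)ᵀ.
Then v_1 = N · v_2 = (1, 0, 0)ᵀ.

Sanity check: (A − (-2)·I) v_1 = (0, 0, 0)ᵀ = 0. ✓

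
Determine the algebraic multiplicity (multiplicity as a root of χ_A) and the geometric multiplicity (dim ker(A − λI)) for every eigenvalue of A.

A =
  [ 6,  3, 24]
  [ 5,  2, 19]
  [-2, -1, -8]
λ = 0: alg = 3, geom = 1

Step 1 — factor the characteristic polynomial to read off the algebraic multiplicities:
  χ_A(x) = x^3

Step 2 — compute geometric multiplicities via the rank-nullity identity g(λ) = n − rank(A − λI):
  rank(A − (0)·I) = 2, so dim ker(A − (0)·I) = n − 2 = 1

Summary:
  λ = 0: algebraic multiplicity = 3, geometric multiplicity = 1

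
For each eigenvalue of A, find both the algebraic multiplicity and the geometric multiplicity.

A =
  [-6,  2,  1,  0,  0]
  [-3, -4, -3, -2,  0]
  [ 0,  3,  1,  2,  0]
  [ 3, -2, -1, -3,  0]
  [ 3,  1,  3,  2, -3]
λ = -3: alg = 5, geom = 3

Step 1 — factor the characteristic polynomial to read off the algebraic multiplicities:
  χ_A(x) = (x + 3)^5

Step 2 — compute geometric multiplicities via the rank-nullity identity g(λ) = n − rank(A − λI):
  rank(A − (-3)·I) = 2, so dim ker(A − (-3)·I) = n − 2 = 3

Summary:
  λ = -3: algebraic multiplicity = 5, geometric multiplicity = 3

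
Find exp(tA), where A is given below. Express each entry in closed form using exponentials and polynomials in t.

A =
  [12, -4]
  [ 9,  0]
e^{tA} =
  [6*t*exp(6*t) + exp(6*t), -4*t*exp(6*t)]
  [9*t*exp(6*t), -6*t*exp(6*t) + exp(6*t)]

Strategy: write A = P · J · P⁻¹ where J is a Jordan canonical form, so e^{tA} = P · e^{tJ} · P⁻¹, and e^{tJ} can be computed block-by-block.

A has Jordan form
J =
  [6, 1]
  [0, 6]
(up to reordering of blocks).

Per-block formulas:
  For a 2×2 Jordan block J_2(6): exp(t · J_2(6)) = e^(6t)·(I + t·N), where N is the 2×2 nilpotent shift.

After assembling e^{tJ} and conjugating by P, we get:

e^{tA} =
  [6*t*exp(6*t) + exp(6*t), -4*t*exp(6*t)]
  [9*t*exp(6*t), -6*t*exp(6*t) + exp(6*t)]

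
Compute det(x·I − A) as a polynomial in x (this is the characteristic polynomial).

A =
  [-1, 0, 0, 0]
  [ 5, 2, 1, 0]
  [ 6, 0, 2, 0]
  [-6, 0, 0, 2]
x^4 - 5*x^3 + 6*x^2 + 4*x - 8

Expanding det(x·I − A) (e.g. by cofactor expansion or by noting that A is similar to its Jordan form J, which has the same characteristic polynomial as A) gives
  χ_A(x) = x^4 - 5*x^3 + 6*x^2 + 4*x - 8
which factors as (x - 2)^3*(x + 1). The eigenvalues (with algebraic multiplicities) are λ = -1 with multiplicity 1, λ = 2 with multiplicity 3.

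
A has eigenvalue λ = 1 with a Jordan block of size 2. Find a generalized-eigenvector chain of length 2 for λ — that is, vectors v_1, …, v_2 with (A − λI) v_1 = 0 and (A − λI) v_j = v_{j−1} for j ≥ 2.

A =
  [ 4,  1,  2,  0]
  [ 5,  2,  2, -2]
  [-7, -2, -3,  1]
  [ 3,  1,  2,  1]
A Jordan chain for λ = 1 of length 2:
v_1 = (3, 5, -7, 3)ᵀ
v_2 = (1, 0, 0, 0)ᵀ

Let N = A − (1)·I. We want v_2 with N^2 v_2 = 0 but N^1 v_2 ≠ 0; then v_{j-1} := N · v_j for j = 2, …, 2.

Pick v_2 = (1, 0, 0, 0)ᵀ.
Then v_1 = N · v_2 = (3, 5, -7, 3)ᵀ.

Sanity check: (A − (1)·I) v_1 = (0, 0, 0, 0)ᵀ = 0. ✓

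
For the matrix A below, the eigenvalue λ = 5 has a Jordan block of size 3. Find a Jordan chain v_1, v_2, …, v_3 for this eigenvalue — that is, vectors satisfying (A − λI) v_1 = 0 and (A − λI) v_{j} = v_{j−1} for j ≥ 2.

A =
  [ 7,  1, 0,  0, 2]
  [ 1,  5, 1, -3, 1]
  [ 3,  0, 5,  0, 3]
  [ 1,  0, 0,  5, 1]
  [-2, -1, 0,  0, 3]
A Jordan chain for λ = 5 of length 3:
v_1 = (1, 0, 0, 0, -1)ᵀ
v_2 = (2, 1, 3, 1, -2)ᵀ
v_3 = (1, 0, 0, 0, 0)ᵀ

Let N = A − (5)·I. We want v_3 with N^3 v_3 = 0 but N^2 v_3 ≠ 0; then v_{j-1} := N · v_j for j = 3, …, 2.

Pick v_3 = (1, 0, 0, 0, 0)ᵀ.
Then v_2 = N · v_3 = (2, 1, 3, 1, -2)ᵀ.
Then v_1 = N · v_2 = (1, 0, 0, 0, -1)ᵀ.

Sanity check: (A − (5)·I) v_1 = (0, 0, 0, 0, 0)ᵀ = 0. ✓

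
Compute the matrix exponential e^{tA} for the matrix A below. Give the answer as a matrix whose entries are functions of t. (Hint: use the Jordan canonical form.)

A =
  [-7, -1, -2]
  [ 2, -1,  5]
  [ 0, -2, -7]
e^{tA} =
  [t^2*exp(-5*t) - 2*t*exp(-5*t) + exp(-5*t), t^2*exp(-5*t) - t*exp(-5*t), 3*t^2*exp(-5*t)/2 - 2*t*exp(-5*t)]
  [2*t^2*exp(-5*t) + 2*t*exp(-5*t), 2*t^2*exp(-5*t) + 4*t*exp(-5*t) + exp(-5*t), 3*t^2*exp(-5*t) + 5*t*exp(-5*t)]
  [-2*t^2*exp(-5*t), -2*t^2*exp(-5*t) - 2*t*exp(-5*t), -3*t^2*exp(-5*t) - 2*t*exp(-5*t) + exp(-5*t)]

Strategy: write A = P · J · P⁻¹ where J is a Jordan canonical form, so e^{tA} = P · e^{tJ} · P⁻¹, and e^{tJ} can be computed block-by-block.

A has Jordan form
J =
  [-5,  1,  0]
  [ 0, -5,  1]
  [ 0,  0, -5]
(up to reordering of blocks).

Per-block formulas:
  For a 3×3 Jordan block J_3(-5): exp(t · J_3(-5)) = e^(-5t)·(I + t·N + (t^2/2)·N^2), where N is the 3×3 nilpotent shift.

After assembling e^{tJ} and conjugating by P, we get:

e^{tA} =
  [t^2*exp(-5*t) - 2*t*exp(-5*t) + exp(-5*t), t^2*exp(-5*t) - t*exp(-5*t), 3*t^2*exp(-5*t)/2 - 2*t*exp(-5*t)]
  [2*t^2*exp(-5*t) + 2*t*exp(-5*t), 2*t^2*exp(-5*t) + 4*t*exp(-5*t) + exp(-5*t), 3*t^2*exp(-5*t) + 5*t*exp(-5*t)]
  [-2*t^2*exp(-5*t), -2*t^2*exp(-5*t) - 2*t*exp(-5*t), -3*t^2*exp(-5*t) - 2*t*exp(-5*t) + exp(-5*t)]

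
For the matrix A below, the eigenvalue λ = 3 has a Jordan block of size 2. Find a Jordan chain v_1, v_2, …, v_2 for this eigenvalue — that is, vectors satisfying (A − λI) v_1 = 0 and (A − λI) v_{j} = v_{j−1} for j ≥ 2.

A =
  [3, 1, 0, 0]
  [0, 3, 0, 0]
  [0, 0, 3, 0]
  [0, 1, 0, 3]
A Jordan chain for λ = 3 of length 2:
v_1 = (1, 0, 0, 1)ᵀ
v_2 = (0, 1, 0, 0)ᵀ

Let N = A − (3)·I. We want v_2 with N^2 v_2 = 0 but N^1 v_2 ≠ 0; then v_{j-1} := N · v_j for j = 2, …, 2.

Pick v_2 = (0, 1, 0, 0)ᵀ.
Then v_1 = N · v_2 = (1, 0, 0, 1)ᵀ.

Sanity check: (A − (3)·I) v_1 = (0, 0, 0, 0)ᵀ = 0. ✓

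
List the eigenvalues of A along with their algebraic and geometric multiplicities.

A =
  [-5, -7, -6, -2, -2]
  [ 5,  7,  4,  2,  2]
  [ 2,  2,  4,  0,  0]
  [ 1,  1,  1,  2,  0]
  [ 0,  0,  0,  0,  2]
λ = 2: alg = 5, geom = 3

Step 1 — factor the characteristic polynomial to read off the algebraic multiplicities:
  χ_A(x) = (x - 2)^5

Step 2 — compute geometric multiplicities via the rank-nullity identity g(λ) = n − rank(A − λI):
  rank(A − (2)·I) = 2, so dim ker(A − (2)·I) = n − 2 = 3

Summary:
  λ = 2: algebraic multiplicity = 5, geometric multiplicity = 3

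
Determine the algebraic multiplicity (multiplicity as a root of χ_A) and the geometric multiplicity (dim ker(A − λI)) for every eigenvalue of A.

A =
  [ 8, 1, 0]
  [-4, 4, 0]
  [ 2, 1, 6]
λ = 6: alg = 3, geom = 2

Step 1 — factor the characteristic polynomial to read off the algebraic multiplicities:
  χ_A(x) = (x - 6)^3

Step 2 — compute geometric multiplicities via the rank-nullity identity g(λ) = n − rank(A − λI):
  rank(A − (6)·I) = 1, so dim ker(A − (6)·I) = n − 1 = 2

Summary:
  λ = 6: algebraic multiplicity = 3, geometric multiplicity = 2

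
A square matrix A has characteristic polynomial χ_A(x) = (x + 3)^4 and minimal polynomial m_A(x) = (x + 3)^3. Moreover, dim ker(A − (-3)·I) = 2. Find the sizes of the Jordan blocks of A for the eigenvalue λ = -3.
Block sizes for λ = -3: [3, 1]

Step 1 — from the characteristic polynomial, algebraic multiplicity of λ = -3 is 4. From dim ker(A − (-3)·I) = 2, there are exactly 2 Jordan blocks for λ = -3.
Step 2 — from the minimal polynomial, the factor (x + 3)^3 tells us the largest block for λ = -3 has size 3.
Step 3 — with total size 4, 2 blocks, and largest block 3, the block sizes (in nonincreasing order) are [3, 1].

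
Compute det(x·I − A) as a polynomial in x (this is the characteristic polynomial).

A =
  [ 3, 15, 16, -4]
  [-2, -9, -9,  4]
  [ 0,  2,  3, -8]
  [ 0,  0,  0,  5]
x^4 - 2*x^3 - 12*x^2 - 14*x - 5

Expanding det(x·I − A) (e.g. by cofactor expansion or by noting that A is similar to its Jordan form J, which has the same characteristic polynomial as A) gives
  χ_A(x) = x^4 - 2*x^3 - 12*x^2 - 14*x - 5
which factors as (x - 5)*(x + 1)^3. The eigenvalues (with algebraic multiplicities) are λ = -1 with multiplicity 3, λ = 5 with multiplicity 1.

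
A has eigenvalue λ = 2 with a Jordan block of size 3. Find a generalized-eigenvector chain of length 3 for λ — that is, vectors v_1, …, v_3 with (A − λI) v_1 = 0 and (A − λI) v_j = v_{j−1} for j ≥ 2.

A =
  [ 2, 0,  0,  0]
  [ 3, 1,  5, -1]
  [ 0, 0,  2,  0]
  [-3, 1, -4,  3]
A Jordan chain for λ = 2 of length 3:
v_1 = (0, -1, 0, 1)ᵀ
v_2 = (0, 5, 0, -4)ᵀ
v_3 = (0, 0, 1, 0)ᵀ

Let N = A − (2)·I. We want v_3 with N^3 v_3 = 0 but N^2 v_3 ≠ 0; then v_{j-1} := N · v_j for j = 3, …, 2.

Pick v_3 = (0, 0, 1, 0)ᵀ.
Then v_2 = N · v_3 = (0, 5, 0, -4)ᵀ.
Then v_1 = N · v_2 = (0, -1, 0, 1)ᵀ.

Sanity check: (A − (2)·I) v_1 = (0, 0, 0, 0)ᵀ = 0. ✓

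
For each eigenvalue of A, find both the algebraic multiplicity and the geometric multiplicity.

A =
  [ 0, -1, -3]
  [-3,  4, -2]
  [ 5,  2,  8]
λ = 4: alg = 3, geom = 1

Step 1 — factor the characteristic polynomial to read off the algebraic multiplicities:
  χ_A(x) = (x - 4)^3

Step 2 — compute geometric multiplicities via the rank-nullity identity g(λ) = n − rank(A − λI):
  rank(A − (4)·I) = 2, so dim ker(A − (4)·I) = n − 2 = 1

Summary:
  λ = 4: algebraic multiplicity = 3, geometric multiplicity = 1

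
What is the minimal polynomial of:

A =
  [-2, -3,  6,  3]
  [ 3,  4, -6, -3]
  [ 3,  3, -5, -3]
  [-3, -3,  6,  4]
x^2 + x - 2

The characteristic polynomial is χ_A(x) = (x - 1)^3*(x + 2), so the eigenvalues are known. The minimal polynomial is
  m_A(x) = Π_λ (x − λ)^{k_λ}
where k_λ is the size of the *largest* Jordan block for λ (equivalently, the smallest k with (A − λI)^k v = 0 for every generalised eigenvector v of λ).

  λ = -2: largest Jordan block has size 1, contributing (x + 2)
  λ = 1: largest Jordan block has size 1, contributing (x − 1)

So m_A(x) = (x - 1)*(x + 2) = x^2 + x - 2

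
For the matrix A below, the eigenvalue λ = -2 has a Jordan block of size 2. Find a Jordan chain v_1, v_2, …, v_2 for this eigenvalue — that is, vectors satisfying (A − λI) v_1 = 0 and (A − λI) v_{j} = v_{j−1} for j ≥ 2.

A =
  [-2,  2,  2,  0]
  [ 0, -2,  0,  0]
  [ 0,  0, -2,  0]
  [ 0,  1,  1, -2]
A Jordan chain for λ = -2 of length 2:
v_1 = (2, 0, 0, 1)ᵀ
v_2 = (0, 1, 0, 0)ᵀ

Let N = A − (-2)·I. We want v_2 with N^2 v_2 = 0 but N^1 v_2 ≠ 0; then v_{j-1} := N · v_j for j = 2, …, 2.

Pick v_2 = (0, 1, 0, 0)ᵀ.
Then v_1 = N · v_2 = (2, 0, 0, 1)ᵀ.

Sanity check: (A − (-2)·I) v_1 = (0, 0, 0, 0)ᵀ = 0. ✓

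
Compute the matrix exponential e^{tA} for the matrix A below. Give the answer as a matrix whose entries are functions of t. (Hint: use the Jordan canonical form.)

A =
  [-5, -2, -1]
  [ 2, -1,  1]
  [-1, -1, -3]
e^{tA} =
  [t^2*exp(-3*t)/2 - 2*t*exp(-3*t) + exp(-3*t), t^2*exp(-3*t)/2 - 2*t*exp(-3*t), -t*exp(-3*t)]
  [-t^2*exp(-3*t)/2 + 2*t*exp(-3*t), -t^2*exp(-3*t)/2 + 2*t*exp(-3*t) + exp(-3*t), t*exp(-3*t)]
  [-t*exp(-3*t), -t*exp(-3*t), exp(-3*t)]

Strategy: write A = P · J · P⁻¹ where J is a Jordan canonical form, so e^{tA} = P · e^{tJ} · P⁻¹, and e^{tJ} can be computed block-by-block.

A has Jordan form
J =
  [-3,  1,  0]
  [ 0, -3,  1]
  [ 0,  0, -3]
(up to reordering of blocks).

Per-block formulas:
  For a 3×3 Jordan block J_3(-3): exp(t · J_3(-3)) = e^(-3t)·(I + t·N + (t^2/2)·N^2), where N is the 3×3 nilpotent shift.

After assembling e^{tJ} and conjugating by P, we get:

e^{tA} =
  [t^2*exp(-3*t)/2 - 2*t*exp(-3*t) + exp(-3*t), t^2*exp(-3*t)/2 - 2*t*exp(-3*t), -t*exp(-3*t)]
  [-t^2*exp(-3*t)/2 + 2*t*exp(-3*t), -t^2*exp(-3*t)/2 + 2*t*exp(-3*t) + exp(-3*t), t*exp(-3*t)]
  [-t*exp(-3*t), -t*exp(-3*t), exp(-3*t)]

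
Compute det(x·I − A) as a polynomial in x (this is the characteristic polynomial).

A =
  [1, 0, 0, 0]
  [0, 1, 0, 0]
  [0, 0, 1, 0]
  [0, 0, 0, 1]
x^4 - 4*x^3 + 6*x^2 - 4*x + 1

Expanding det(x·I − A) (e.g. by cofactor expansion or by noting that A is similar to its Jordan form J, which has the same characteristic polynomial as A) gives
  χ_A(x) = x^4 - 4*x^3 + 6*x^2 - 4*x + 1
which factors as (x - 1)^4. The eigenvalues (with algebraic multiplicities) are λ = 1 with multiplicity 4.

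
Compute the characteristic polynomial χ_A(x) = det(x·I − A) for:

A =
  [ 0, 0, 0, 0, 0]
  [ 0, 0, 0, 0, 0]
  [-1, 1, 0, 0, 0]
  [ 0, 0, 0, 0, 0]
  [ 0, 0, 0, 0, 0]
x^5

Expanding det(x·I − A) (e.g. by cofactor expansion or by noting that A is similar to its Jordan form J, which has the same characteristic polynomial as A) gives
  χ_A(x) = x^5
which factors as x^5. The eigenvalues (with algebraic multiplicities) are λ = 0 with multiplicity 5.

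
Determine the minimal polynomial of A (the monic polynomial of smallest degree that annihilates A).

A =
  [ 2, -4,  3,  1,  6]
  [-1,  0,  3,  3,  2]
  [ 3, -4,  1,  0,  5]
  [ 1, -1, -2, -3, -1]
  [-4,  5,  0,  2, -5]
x^3 + 3*x^2 + 3*x + 1

The characteristic polynomial is χ_A(x) = (x + 1)^5, so the eigenvalues are known. The minimal polynomial is
  m_A(x) = Π_λ (x − λ)^{k_λ}
where k_λ is the size of the *largest* Jordan block for λ (equivalently, the smallest k with (A − λI)^k v = 0 for every generalised eigenvector v of λ).

  λ = -1: largest Jordan block has size 3, contributing (x + 1)^3

So m_A(x) = (x + 1)^3 = x^3 + 3*x^2 + 3*x + 1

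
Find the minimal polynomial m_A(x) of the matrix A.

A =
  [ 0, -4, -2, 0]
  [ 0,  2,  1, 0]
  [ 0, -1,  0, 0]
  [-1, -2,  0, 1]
x^3 - 2*x^2 + x

The characteristic polynomial is χ_A(x) = x*(x - 1)^3, so the eigenvalues are known. The minimal polynomial is
  m_A(x) = Π_λ (x − λ)^{k_λ}
where k_λ is the size of the *largest* Jordan block for λ (equivalently, the smallest k with (A − λI)^k v = 0 for every generalised eigenvector v of λ).

  λ = 0: largest Jordan block has size 1, contributing (x − 0)
  λ = 1: largest Jordan block has size 2, contributing (x − 1)^2

So m_A(x) = x*(x - 1)^2 = x^3 - 2*x^2 + x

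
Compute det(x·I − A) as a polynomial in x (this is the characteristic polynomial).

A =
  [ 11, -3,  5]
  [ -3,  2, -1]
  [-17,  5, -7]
x^3 - 6*x^2 + 12*x - 8

Expanding det(x·I − A) (e.g. by cofactor expansion or by noting that A is similar to its Jordan form J, which has the same characteristic polynomial as A) gives
  χ_A(x) = x^3 - 6*x^2 + 12*x - 8
which factors as (x - 2)^3. The eigenvalues (with algebraic multiplicities) are λ = 2 with multiplicity 3.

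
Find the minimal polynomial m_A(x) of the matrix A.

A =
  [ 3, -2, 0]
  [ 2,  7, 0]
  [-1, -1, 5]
x^2 - 10*x + 25

The characteristic polynomial is χ_A(x) = (x - 5)^3, so the eigenvalues are known. The minimal polynomial is
  m_A(x) = Π_λ (x − λ)^{k_λ}
where k_λ is the size of the *largest* Jordan block for λ (equivalently, the smallest k with (A − λI)^k v = 0 for every generalised eigenvector v of λ).

  λ = 5: largest Jordan block has size 2, contributing (x − 5)^2

So m_A(x) = (x - 5)^2 = x^2 - 10*x + 25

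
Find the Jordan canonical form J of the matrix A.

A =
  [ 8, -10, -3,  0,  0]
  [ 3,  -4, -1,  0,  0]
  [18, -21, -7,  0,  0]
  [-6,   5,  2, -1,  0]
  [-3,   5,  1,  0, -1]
J_3(-1) ⊕ J_1(-1) ⊕ J_1(-1)

The characteristic polynomial is
  det(x·I − A) = x^5 + 5*x^4 + 10*x^3 + 10*x^2 + 5*x + 1 = (x + 1)^5

Eigenvalues and multiplicities (the geometric multiplicity of λ is n − rank(A − λI), which equals the number of Jordan blocks for λ):
  λ = -1: algebraic multiplicity = 5, geometric multiplicity = 3

Determining the block sizes for each eigenvalue:
  λ = -1: with am = 5 and gm = 3, the partition is not yet determined (e.g. several partitions of 5 into 3 parts exist). Let N = A − (-1)·I. Computing rank(N^1) = 2, rank(N^2) = 1, rank(N^3) = 0; the number of blocks of size ≥ j is rank(N^{j−1}) − rank(N^j), giving [3, 1, 1]. So we have 1 block(s) of size 3, 2 block(s) of size 1 → block sizes [3, 1, 1]

Assembling the blocks gives a Jordan form
J =
  [-1,  1,  0,  0,  0]
  [ 0, -1,  1,  0,  0]
  [ 0,  0, -1,  0,  0]
  [ 0,  0,  0, -1,  0]
  [ 0,  0,  0,  0, -1]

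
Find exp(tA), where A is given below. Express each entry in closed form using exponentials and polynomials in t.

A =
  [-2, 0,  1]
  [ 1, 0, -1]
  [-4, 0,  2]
e^{tA} =
  [1 - 2*t, 0, t]
  [t^2 + t, 1, -t^2/2 - t]
  [-4*t, 0, 2*t + 1]

Strategy: write A = P · J · P⁻¹ where J is a Jordan canonical form, so e^{tA} = P · e^{tJ} · P⁻¹, and e^{tJ} can be computed block-by-block.

A has Jordan form
J =
  [0, 1, 0]
  [0, 0, 1]
  [0, 0, 0]
(up to reordering of blocks).

Per-block formulas:
  For a 3×3 Jordan block J_3(0): exp(t · J_3(0)) = e^(0t)·(I + t·N + (t^2/2)·N^2), where N is the 3×3 nilpotent shift.

After assembling e^{tJ} and conjugating by P, we get:

e^{tA} =
  [1 - 2*t, 0, t]
  [t^2 + t, 1, -t^2/2 - t]
  [-4*t, 0, 2*t + 1]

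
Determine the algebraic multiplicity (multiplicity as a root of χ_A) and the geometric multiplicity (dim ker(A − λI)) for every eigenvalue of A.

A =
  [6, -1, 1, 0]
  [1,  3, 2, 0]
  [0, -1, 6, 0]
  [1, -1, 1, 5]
λ = 5: alg = 4, geom = 2

Step 1 — factor the characteristic polynomial to read off the algebraic multiplicities:
  χ_A(x) = (x - 5)^4

Step 2 — compute geometric multiplicities via the rank-nullity identity g(λ) = n − rank(A − λI):
  rank(A − (5)·I) = 2, so dim ker(A − (5)·I) = n − 2 = 2

Summary:
  λ = 5: algebraic multiplicity = 4, geometric multiplicity = 2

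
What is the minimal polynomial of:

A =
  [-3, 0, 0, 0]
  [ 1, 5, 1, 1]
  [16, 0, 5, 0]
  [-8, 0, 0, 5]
x^3 - 7*x^2 - 5*x + 75

The characteristic polynomial is χ_A(x) = (x - 5)^3*(x + 3), so the eigenvalues are known. The minimal polynomial is
  m_A(x) = Π_λ (x − λ)^{k_λ}
where k_λ is the size of the *largest* Jordan block for λ (equivalently, the smallest k with (A − λI)^k v = 0 for every generalised eigenvector v of λ).

  λ = -3: largest Jordan block has size 1, contributing (x + 3)
  λ = 5: largest Jordan block has size 2, contributing (x − 5)^2

So m_A(x) = (x - 5)^2*(x + 3) = x^3 - 7*x^2 - 5*x + 75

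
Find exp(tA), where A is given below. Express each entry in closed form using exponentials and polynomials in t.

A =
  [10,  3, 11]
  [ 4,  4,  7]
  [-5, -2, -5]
e^{tA} =
  [3*t^2*exp(3*t) + 7*t*exp(3*t) + exp(3*t), t^2*exp(3*t) + 3*t*exp(3*t), 5*t^2*exp(3*t) + 11*t*exp(3*t)]
  [-3*t^2*exp(3*t)/2 + 4*t*exp(3*t), -t^2*exp(3*t)/2 + t*exp(3*t) + exp(3*t), -5*t^2*exp(3*t)/2 + 7*t*exp(3*t)]
  [-3*t^2*exp(3*t)/2 - 5*t*exp(3*t), -t^2*exp(3*t)/2 - 2*t*exp(3*t), -5*t^2*exp(3*t)/2 - 8*t*exp(3*t) + exp(3*t)]

Strategy: write A = P · J · P⁻¹ where J is a Jordan canonical form, so e^{tA} = P · e^{tJ} · P⁻¹, and e^{tJ} can be computed block-by-block.

A has Jordan form
J =
  [3, 1, 0]
  [0, 3, 1]
  [0, 0, 3]
(up to reordering of blocks).

Per-block formulas:
  For a 3×3 Jordan block J_3(3): exp(t · J_3(3)) = e^(3t)·(I + t·N + (t^2/2)·N^2), where N is the 3×3 nilpotent shift.

After assembling e^{tJ} and conjugating by P, we get:

e^{tA} =
  [3*t^2*exp(3*t) + 7*t*exp(3*t) + exp(3*t), t^2*exp(3*t) + 3*t*exp(3*t), 5*t^2*exp(3*t) + 11*t*exp(3*t)]
  [-3*t^2*exp(3*t)/2 + 4*t*exp(3*t), -t^2*exp(3*t)/2 + t*exp(3*t) + exp(3*t), -5*t^2*exp(3*t)/2 + 7*t*exp(3*t)]
  [-3*t^2*exp(3*t)/2 - 5*t*exp(3*t), -t^2*exp(3*t)/2 - 2*t*exp(3*t), -5*t^2*exp(3*t)/2 - 8*t*exp(3*t) + exp(3*t)]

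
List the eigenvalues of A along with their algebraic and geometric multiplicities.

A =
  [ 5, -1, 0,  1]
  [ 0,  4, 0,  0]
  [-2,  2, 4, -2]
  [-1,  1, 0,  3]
λ = 4: alg = 4, geom = 3

Step 1 — factor the characteristic polynomial to read off the algebraic multiplicities:
  χ_A(x) = (x - 4)^4

Step 2 — compute geometric multiplicities via the rank-nullity identity g(λ) = n − rank(A − λI):
  rank(A − (4)·I) = 1, so dim ker(A − (4)·I) = n − 1 = 3

Summary:
  λ = 4: algebraic multiplicity = 4, geometric multiplicity = 3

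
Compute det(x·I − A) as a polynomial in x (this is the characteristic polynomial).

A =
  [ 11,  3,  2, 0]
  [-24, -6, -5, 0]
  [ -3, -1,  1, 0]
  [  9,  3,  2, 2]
x^4 - 8*x^3 + 24*x^2 - 32*x + 16

Expanding det(x·I − A) (e.g. by cofactor expansion or by noting that A is similar to its Jordan form J, which has the same characteristic polynomial as A) gives
  χ_A(x) = x^4 - 8*x^3 + 24*x^2 - 32*x + 16
which factors as (x - 2)^4. The eigenvalues (with algebraic multiplicities) are λ = 2 with multiplicity 4.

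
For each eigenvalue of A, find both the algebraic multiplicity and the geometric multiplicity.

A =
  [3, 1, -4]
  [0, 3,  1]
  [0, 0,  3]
λ = 3: alg = 3, geom = 1

Step 1 — factor the characteristic polynomial to read off the algebraic multiplicities:
  χ_A(x) = (x - 3)^3

Step 2 — compute geometric multiplicities via the rank-nullity identity g(λ) = n − rank(A − λI):
  rank(A − (3)·I) = 2, so dim ker(A − (3)·I) = n − 2 = 1

Summary:
  λ = 3: algebraic multiplicity = 3, geometric multiplicity = 1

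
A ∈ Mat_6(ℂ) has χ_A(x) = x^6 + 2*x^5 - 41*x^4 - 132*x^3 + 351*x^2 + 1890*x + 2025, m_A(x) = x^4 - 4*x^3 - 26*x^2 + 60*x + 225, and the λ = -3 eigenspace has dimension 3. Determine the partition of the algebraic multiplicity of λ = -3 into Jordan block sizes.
Block sizes for λ = -3: [2, 1, 1]

Step 1 — from the characteristic polynomial, algebraic multiplicity of λ = -3 is 4. From dim ker(A − (-3)·I) = 3, there are exactly 3 Jordan blocks for λ = -3.
Step 2 — from the minimal polynomial, the factor (x + 3)^2 tells us the largest block for λ = -3 has size 2.
Step 3 — with total size 4, 3 blocks, and largest block 2, the block sizes (in nonincreasing order) are [2, 1, 1].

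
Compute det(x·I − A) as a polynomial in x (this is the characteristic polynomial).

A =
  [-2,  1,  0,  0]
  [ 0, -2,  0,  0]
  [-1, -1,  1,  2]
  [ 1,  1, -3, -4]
x^4 + 7*x^3 + 18*x^2 + 20*x + 8

Expanding det(x·I − A) (e.g. by cofactor expansion or by noting that A is similar to its Jordan form J, which has the same characteristic polynomial as A) gives
  χ_A(x) = x^4 + 7*x^3 + 18*x^2 + 20*x + 8
which factors as (x + 1)*(x + 2)^3. The eigenvalues (with algebraic multiplicities) are λ = -2 with multiplicity 3, λ = -1 with multiplicity 1.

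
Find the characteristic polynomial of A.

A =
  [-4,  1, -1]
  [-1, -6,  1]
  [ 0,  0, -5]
x^3 + 15*x^2 + 75*x + 125

Expanding det(x·I − A) (e.g. by cofactor expansion or by noting that A is similar to its Jordan form J, which has the same characteristic polynomial as A) gives
  χ_A(x) = x^3 + 15*x^2 + 75*x + 125
which factors as (x + 5)^3. The eigenvalues (with algebraic multiplicities) are λ = -5 with multiplicity 3.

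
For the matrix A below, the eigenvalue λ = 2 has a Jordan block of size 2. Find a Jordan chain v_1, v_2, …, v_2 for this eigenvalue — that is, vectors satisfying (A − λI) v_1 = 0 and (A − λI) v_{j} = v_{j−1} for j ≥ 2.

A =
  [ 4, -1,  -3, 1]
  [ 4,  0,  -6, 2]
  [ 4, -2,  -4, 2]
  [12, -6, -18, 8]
A Jordan chain for λ = 2 of length 2:
v_1 = (2, 4, 4, 12)ᵀ
v_2 = (1, 0, 0, 0)ᵀ

Let N = A − (2)·I. We want v_2 with N^2 v_2 = 0 but N^1 v_2 ≠ 0; then v_{j-1} := N · v_j for j = 2, …, 2.

Pick v_2 = (1, 0, 0, 0)ᵀ.
Then v_1 = N · v_2 = (2, 4, 4, 12)ᵀ.

Sanity check: (A − (2)·I) v_1 = (0, 0, 0, 0)ᵀ = 0. ✓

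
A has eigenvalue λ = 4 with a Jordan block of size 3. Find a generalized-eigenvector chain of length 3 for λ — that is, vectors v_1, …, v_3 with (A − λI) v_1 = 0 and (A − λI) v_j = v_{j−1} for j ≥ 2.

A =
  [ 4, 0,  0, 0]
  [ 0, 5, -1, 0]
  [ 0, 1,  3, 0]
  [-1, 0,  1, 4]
A Jordan chain for λ = 4 of length 3:
v_1 = (0, 0, 0, 1)ᵀ
v_2 = (0, 1, 1, 0)ᵀ
v_3 = (0, 1, 0, 0)ᵀ

Let N = A − (4)·I. We want v_3 with N^3 v_3 = 0 but N^2 v_3 ≠ 0; then v_{j-1} := N · v_j for j = 3, …, 2.

Pick v_3 = (0, 1, 0, 0)ᵀ.
Then v_2 = N · v_3 = (0, 1, 1, 0)ᵀ.
Then v_1 = N · v_2 = (0, 0, 0, 1)ᵀ.

Sanity check: (A − (4)·I) v_1 = (0, 0, 0, 0)ᵀ = 0. ✓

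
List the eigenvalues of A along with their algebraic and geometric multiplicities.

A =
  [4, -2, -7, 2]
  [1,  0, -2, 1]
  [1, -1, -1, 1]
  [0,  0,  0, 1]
λ = 1: alg = 4, geom = 2

Step 1 — factor the characteristic polynomial to read off the algebraic multiplicities:
  χ_A(x) = (x - 1)^4

Step 2 — compute geometric multiplicities via the rank-nullity identity g(λ) = n − rank(A − λI):
  rank(A − (1)·I) = 2, so dim ker(A − (1)·I) = n − 2 = 2

Summary:
  λ = 1: algebraic multiplicity = 4, geometric multiplicity = 2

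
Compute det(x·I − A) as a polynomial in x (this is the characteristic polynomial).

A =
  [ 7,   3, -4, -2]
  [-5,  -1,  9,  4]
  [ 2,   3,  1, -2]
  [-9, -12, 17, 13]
x^4 - 20*x^3 + 150*x^2 - 500*x + 625

Expanding det(x·I − A) (e.g. by cofactor expansion or by noting that A is similar to its Jordan form J, which has the same characteristic polynomial as A) gives
  χ_A(x) = x^4 - 20*x^3 + 150*x^2 - 500*x + 625
which factors as (x - 5)^4. The eigenvalues (with algebraic multiplicities) are λ = 5 with multiplicity 4.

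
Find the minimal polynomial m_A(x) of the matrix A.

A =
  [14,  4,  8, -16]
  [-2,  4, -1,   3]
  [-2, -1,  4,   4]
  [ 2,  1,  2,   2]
x^3 - 18*x^2 + 108*x - 216

The characteristic polynomial is χ_A(x) = (x - 6)^4, so the eigenvalues are known. The minimal polynomial is
  m_A(x) = Π_λ (x − λ)^{k_λ}
where k_λ is the size of the *largest* Jordan block for λ (equivalently, the smallest k with (A − λI)^k v = 0 for every generalised eigenvector v of λ).

  λ = 6: largest Jordan block has size 3, contributing (x − 6)^3

So m_A(x) = (x - 6)^3 = x^3 - 18*x^2 + 108*x - 216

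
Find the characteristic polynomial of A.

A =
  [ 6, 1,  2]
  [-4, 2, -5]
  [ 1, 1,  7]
x^3 - 15*x^2 + 75*x - 125

Expanding det(x·I − A) (e.g. by cofactor expansion or by noting that A is similar to its Jordan form J, which has the same characteristic polynomial as A) gives
  χ_A(x) = x^3 - 15*x^2 + 75*x - 125
which factors as (x - 5)^3. The eigenvalues (with algebraic multiplicities) are λ = 5 with multiplicity 3.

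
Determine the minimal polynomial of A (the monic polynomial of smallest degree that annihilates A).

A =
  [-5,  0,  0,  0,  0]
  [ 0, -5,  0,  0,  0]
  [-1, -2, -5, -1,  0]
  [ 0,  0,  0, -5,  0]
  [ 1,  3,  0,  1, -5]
x^2 + 10*x + 25

The characteristic polynomial is χ_A(x) = (x + 5)^5, so the eigenvalues are known. The minimal polynomial is
  m_A(x) = Π_λ (x − λ)^{k_λ}
where k_λ is the size of the *largest* Jordan block for λ (equivalently, the smallest k with (A − λI)^k v = 0 for every generalised eigenvector v of λ).

  λ = -5: largest Jordan block has size 2, contributing (x + 5)^2

So m_A(x) = (x + 5)^2 = x^2 + 10*x + 25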